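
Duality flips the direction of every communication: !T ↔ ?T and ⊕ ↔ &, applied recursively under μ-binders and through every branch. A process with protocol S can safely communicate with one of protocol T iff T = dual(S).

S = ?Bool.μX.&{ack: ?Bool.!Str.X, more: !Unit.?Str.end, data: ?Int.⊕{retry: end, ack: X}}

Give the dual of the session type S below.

?Bool ↦ !Bool
  μX ↦ μX  (binder kept)
    &{ack,more,data} ↦ ⊕{ack,more,data}  (offer→select)
      case ack:
        ?Bool ↦ !Bool
          !Str ↦ ?Str
            X self-dual
      case more:
        !Unit ↦ ?Unit
          ?Str ↦ !Str
            end self-dual
      case data:
        ?Int ↦ !Int
          ⊕{retry,ack} ↦ &{retry,ack}  (⊕→&)
            case retry:
              end self-dual
            case ack:
              X self-dual

!Bool.μX.⊕{ack: !Bool.?Str.X, more: ?Unit.!Str.end, data: !Int.&{retry: end, ack: X}}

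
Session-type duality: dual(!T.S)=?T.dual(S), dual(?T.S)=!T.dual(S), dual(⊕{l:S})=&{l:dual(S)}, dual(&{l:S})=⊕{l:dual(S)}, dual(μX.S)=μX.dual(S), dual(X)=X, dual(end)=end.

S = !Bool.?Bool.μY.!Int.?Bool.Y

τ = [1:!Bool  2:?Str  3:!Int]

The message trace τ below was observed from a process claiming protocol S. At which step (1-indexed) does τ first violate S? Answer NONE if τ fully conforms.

step 1: !Bool  ✓  cont: ?Bool.μY.…
step 2: got ?Str, protocol expects ?Bool  ✗

2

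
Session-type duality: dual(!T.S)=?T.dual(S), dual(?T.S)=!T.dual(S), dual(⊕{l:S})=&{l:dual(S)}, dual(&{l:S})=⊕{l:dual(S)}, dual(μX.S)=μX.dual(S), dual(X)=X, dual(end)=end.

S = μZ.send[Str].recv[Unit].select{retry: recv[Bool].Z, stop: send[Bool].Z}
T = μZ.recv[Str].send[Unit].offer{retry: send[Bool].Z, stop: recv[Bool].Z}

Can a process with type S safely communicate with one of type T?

μZ ‖ μZ  ✓ (binder kept)
  send[Str] ‖ recv[Str]  ✓
    recv[Unit] ‖ send[Unit]  ✓
      select{retry,stop} ‖ offer{retry,stop}  ✓ label sets agree
        [retry]
          recv[Bool] ‖ send[Bool]  ✓
            Z ‖ Z  ✓
        [stop]
          send[Bool] ‖ recv[Bool]  ✓
            Z ‖ Z  ✓

YES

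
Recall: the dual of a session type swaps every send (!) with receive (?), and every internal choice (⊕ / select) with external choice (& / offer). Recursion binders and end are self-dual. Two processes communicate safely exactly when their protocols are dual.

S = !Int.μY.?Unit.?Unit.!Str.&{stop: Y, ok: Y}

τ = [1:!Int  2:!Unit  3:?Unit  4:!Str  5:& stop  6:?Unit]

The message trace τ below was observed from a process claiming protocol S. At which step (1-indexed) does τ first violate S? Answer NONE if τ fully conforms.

@1 !Int  ✓  cont: μY.…
@2 got !Unit, protocol expects ?Unit  ✗

2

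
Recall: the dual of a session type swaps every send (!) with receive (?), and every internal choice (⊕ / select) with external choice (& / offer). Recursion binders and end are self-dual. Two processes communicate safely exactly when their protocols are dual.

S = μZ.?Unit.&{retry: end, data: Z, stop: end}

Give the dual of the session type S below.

μZ.!Unit.⊕{retry: end, data: Z, stop: end}

μZ → μZ  (binder kept)
  ?Unit → !Unit
    &{retry,data,stop} → ⊕{retry,data,stop}  (offer→select)
      case retry:
        end self-dual
      case data:
        Z self-dual
      case stop:
        end self-dual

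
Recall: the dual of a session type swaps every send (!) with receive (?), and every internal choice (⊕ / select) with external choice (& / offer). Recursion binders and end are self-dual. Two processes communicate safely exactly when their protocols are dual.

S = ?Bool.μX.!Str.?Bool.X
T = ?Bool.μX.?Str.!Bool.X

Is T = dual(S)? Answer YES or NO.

?Bool vs ?Bool  ✗ same direction on both sides — not dual

NO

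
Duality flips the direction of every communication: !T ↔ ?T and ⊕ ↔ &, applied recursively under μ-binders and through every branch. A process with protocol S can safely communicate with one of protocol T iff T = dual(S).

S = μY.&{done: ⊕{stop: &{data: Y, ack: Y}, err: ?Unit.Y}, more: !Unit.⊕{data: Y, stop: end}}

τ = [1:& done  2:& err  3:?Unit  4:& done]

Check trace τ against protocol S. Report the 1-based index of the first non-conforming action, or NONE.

2

@1 & done  ok  residual = ⊕{stop: &{data: μY.…, ack: μY.…}, err: ?Unit.μY.…}
@2 got & err, protocol expects ⊕ stop or ⊕ err  ✗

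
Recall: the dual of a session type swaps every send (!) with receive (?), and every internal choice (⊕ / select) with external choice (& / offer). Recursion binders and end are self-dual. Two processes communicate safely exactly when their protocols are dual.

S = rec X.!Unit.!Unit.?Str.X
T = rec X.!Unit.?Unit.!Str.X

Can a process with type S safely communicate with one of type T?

rec X vs rec X  match (binder kept)
  !Unit vs !Unit  ✗ same direction on both sides — not dual

NO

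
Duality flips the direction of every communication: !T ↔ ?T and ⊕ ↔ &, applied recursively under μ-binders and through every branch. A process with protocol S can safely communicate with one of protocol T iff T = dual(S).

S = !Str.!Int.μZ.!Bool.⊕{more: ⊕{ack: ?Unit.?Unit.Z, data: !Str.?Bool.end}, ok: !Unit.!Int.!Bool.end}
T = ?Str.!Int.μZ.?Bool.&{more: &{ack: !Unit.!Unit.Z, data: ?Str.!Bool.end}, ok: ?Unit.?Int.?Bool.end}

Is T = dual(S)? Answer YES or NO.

!Str vs ?Str  ok
  !Int vs !Int  ✗ same direction on both sides — not dual

NO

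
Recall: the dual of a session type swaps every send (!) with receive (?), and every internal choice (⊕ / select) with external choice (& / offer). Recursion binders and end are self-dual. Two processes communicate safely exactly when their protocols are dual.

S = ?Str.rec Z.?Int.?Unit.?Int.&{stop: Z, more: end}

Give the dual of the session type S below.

!Str.rec Z.!Int.!Unit.!Int.+{stop: Z, more: end}

?Str → !Str
  rec Z → rec Z  (binder kept)
    ?Int → !Int
      ?Unit → !Unit
        ?Int → !Int
          &{stop,more} → +{stop,more}  (&→⊕)
            [stop]
              dual(Z) = Z
            [more]
              dual(end) = end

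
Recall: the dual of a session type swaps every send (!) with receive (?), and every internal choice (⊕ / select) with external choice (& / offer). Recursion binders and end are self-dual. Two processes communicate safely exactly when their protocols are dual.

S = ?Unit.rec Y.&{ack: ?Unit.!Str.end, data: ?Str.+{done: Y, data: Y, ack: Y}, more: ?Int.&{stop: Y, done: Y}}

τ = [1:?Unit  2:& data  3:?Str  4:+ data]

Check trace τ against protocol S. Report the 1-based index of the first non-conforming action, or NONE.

step 1: ?Unit  match  state: rec Y.…
step 2: & data  match  state: ?Str.+{done: rec Y.…, data: rec Y.…, ack: rec Y.…}
step 3: ?Str  match  state: +{done: rec Y.…, data: rec Y.…, ack: rec Y.…}
step 4: + data  match  state: rec Y.…
τ conforms to S (length 4)

NONE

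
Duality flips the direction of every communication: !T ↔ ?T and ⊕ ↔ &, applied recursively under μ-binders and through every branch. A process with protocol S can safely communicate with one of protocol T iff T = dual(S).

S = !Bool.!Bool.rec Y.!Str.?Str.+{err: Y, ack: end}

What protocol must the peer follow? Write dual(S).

!Bool = ?Bool
  !Bool = ?Bool
    rec Y = rec Y  (binder kept)
      !Str = ?Str
        ?Str = !Str
          +{err,ack} = &{err,ack}  (internal→external)
            case err:
              dual(Y) = Y
            case ack:
              dual(end) = end

?Bool.?Bool.rec Y.?Str.!Str.&{err: Y, ack: end}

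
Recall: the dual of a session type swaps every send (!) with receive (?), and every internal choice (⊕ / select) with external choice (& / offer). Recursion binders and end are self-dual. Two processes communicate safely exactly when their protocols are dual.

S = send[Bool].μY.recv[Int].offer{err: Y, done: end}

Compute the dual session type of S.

send[Bool] → recv[Bool]
  μY → μY  (rec unchanged)
    recv[Int] → send[Int]
      offer{err,done} → select{err,done}  (offer→select)
        [err]
          dual(Y) = Y
        [done]
          dual(end) = end

recv[Bool].μY.send[Int].select{err: Y, done: end}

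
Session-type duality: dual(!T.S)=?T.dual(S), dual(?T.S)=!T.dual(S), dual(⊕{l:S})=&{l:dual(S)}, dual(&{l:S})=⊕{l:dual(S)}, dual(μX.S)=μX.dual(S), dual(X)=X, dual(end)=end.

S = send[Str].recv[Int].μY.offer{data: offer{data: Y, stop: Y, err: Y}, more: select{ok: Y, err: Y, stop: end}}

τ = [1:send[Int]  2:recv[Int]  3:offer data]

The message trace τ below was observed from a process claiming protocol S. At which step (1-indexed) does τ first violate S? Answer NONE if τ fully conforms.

step 1: got send[Int], protocol expects send[Str]  ✗

1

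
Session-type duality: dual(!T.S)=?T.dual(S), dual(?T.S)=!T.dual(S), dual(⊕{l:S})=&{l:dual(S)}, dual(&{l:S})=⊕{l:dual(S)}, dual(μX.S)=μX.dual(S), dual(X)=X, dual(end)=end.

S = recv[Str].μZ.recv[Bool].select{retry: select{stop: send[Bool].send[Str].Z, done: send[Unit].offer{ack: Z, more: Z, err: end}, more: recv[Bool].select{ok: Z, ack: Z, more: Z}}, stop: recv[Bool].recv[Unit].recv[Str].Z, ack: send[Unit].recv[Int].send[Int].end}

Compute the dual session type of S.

recv[Str] → send[Str]
  μZ → μZ  (rec unchanged)
    recv[Bool] → send[Bool]
      select{retry,stop,ack} → offer{retry,stop,ack}  (⊕→&)
        [retry]
          select{stop,done,more} → offer{stop,done,more}  (⊕→&)
            [stop]
              send[Bool] → recv[Bool]
                send[Str] → recv[Str]
                  dual(Z) = Z
            [done]
              send[Unit] → recv[Unit]
                offer{ack,more,err} → select{ack,more,err}  (external→internal)
                  [ack]
                    dual(Z) = Z
                  [more]
                    dual(Z) = Z
                  [err]
                    dual(end) = end
            [more]
              recv[Bool] → send[Bool]
                select{ok,ack,more} → offer{ok,ack,more}  (⊕→&)
                  [ok]
                    dual(Z) = Z
                  [ack]
                    dual(Z) = Z
                  [more]
                    dual(Z) = Z
        [stop]
          recv[Bool] → send[Bool]
            recv[Unit] → send[Unit]
              recv[Str] → send[Str]
                dual(Z) = Z
        [ack]
          send[Unit] → recv[Unit]
            recv[Int] → send[Int]
              send[Int] → recv[Int]
                dual(end) = end

send[Str].μZ.send[Bool].offer{retry: offer{stop: recv[Bool].recv[Str].Z, done: recv[Unit].select{ack: Z, more: Z, err: end}, more: send[Bool].offer{ok: Z, ack: Z, more: Z}}, stop: send[Bool].send[Unit].send[Str].Z, ack: recv[Unit].send[Int].recv[Int].end}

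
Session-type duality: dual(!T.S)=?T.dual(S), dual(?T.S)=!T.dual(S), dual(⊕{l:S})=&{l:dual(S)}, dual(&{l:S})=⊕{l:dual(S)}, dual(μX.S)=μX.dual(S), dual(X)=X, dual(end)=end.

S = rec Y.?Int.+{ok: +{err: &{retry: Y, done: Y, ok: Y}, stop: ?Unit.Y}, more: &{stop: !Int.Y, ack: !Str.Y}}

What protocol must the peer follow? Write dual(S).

rec Y.!Int.&{ok: &{err: +{retry: Y, done: Y, ok: Y}, stop: !Unit.Y}, more: +{stop: ?Int.Y, ack: ?Str.Y}}

rec Y → rec Y  (binder kept)
  ?Int → !Int
    +{ok,more} → &{ok,more}  (internal→external)
      [ok]
        +{err,stop} → &{err,stop}  (internal→external)
          [err]
            &{retry,done,ok} → +{retry,done,ok}  (&→⊕)
              [retry]
                Y ↦ Y
              [done]
                Y ↦ Y
              [ok]
                Y ↦ Y
          [stop]
            ?Unit → !Unit
              Y ↦ Y
      [more]
        &{stop,ack} → +{stop,ack}  (&→⊕)
          [stop]
            !Int → ?Int
              Y ↦ Y
          [ack]
            !Str → ?Str
              Y ↦ Y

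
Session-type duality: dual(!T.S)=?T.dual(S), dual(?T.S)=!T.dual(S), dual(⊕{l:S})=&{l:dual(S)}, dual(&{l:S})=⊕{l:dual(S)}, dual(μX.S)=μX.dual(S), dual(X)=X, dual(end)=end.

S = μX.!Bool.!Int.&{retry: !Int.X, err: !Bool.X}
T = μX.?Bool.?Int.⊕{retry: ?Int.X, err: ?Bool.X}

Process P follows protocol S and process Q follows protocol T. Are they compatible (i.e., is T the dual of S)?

YES

μX vs μX  ok (binder kept)
  !Bool vs ?Bool  ok
    !Int vs ?Int  ok
      &{retry,err} vs ⊕{retry,err}  ok labels match
        [retry]
          !Int vs ?Int  ok
            X vs X  ok
        [err]
          !Bool vs ?Bool  ok
            X vs X  ok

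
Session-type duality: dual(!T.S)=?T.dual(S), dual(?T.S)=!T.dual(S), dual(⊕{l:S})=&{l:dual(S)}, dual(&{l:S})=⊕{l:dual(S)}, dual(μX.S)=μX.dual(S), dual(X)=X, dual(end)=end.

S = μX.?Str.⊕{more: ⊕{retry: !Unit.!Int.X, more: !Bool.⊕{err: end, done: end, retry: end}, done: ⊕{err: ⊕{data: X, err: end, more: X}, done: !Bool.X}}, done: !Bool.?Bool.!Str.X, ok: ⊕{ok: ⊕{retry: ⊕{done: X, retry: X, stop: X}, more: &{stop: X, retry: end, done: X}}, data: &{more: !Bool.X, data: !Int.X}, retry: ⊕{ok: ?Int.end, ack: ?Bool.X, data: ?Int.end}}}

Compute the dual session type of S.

μX → μX  (μ self-dual)
  ?Str → !Str
    ⊕{more,done,ok} → &{more,done,ok}  (select→offer)
      • more:
        ⊕{retry,more,done} → &{retry,more,done}  (select→offer)
          • retry:
            !Unit → ?Unit
              !Int → ?Int
                X ↦ X
          • more:
            !Bool → ?Bool
              ⊕{err,done,retry} → &{err,done,retry}  (select→offer)
                • err:
                  end ↦ end
                • done:
                  end ↦ end
                • retry:
                  end ↦ end
          • done:
            ⊕{err,done} → &{err,done}  (select→offer)
              • err:
                ⊕{data,err,more} → &{data,err,more}  (select→offer)
                  • data:
                    X ↦ X
                  • err:
                    end ↦ end
                  • more:
                    X ↦ X
              • done:
                !Bool → ?Bool
                  X ↦ X
      • done:
        !Bool → ?Bool
          ?Bool → !Bool
            !Str → ?Str
              X ↦ X
      • ok:
        ⊕{ok,data,retry} → &{ok,data,retry}  (select→offer)
          • ok:
            ⊕{retry,more} → &{retry,more}  (select→offer)
              • retry:
                ⊕{done,retry,stop} → &{done,retry,stop}  (select→offer)
                  • done:
                    X ↦ X
                  • retry:
                    X ↦ X
                  • stop:
                    X ↦ X
              • more:
                &{stop,retry,done} → ⊕{stop,retry,done}  (offer→select)
                  • stop:
                    X ↦ X
                  • retry:
                    end ↦ end
                  • done:
                    X ↦ X
          • data:
            &{more,data} → ⊕{more,data}  (offer→select)
              • more:
                !Bool → ?Bool
                  X ↦ X
              • data:
                !Int → ?Int
                  X ↦ X
          • retry:
            ⊕{ok,ack,data} → &{ok,ack,data}  (select→offer)
              • ok:
                ?Int → !Int
                  end ↦ end
              • ack:
                ?Bool → !Bool
                  X ↦ X
              • data:
                ?Int → !Int
                  end ↦ end

μX.!Str.&{more: &{retry: ?Unit.?Int.X, more: ?Bool.&{err: end, done: end, retry: end}, done: &{err: &{data: X, err: end, more: X}, done: ?Bool.X}}, done: ?Bool.!Bool.?Str.X, ok: &{ok: &{retry: &{done: X, retry: X, stop: X}, more: ⊕{stop: X, retry: end, done: X}}, data: ⊕{more: ?Bool.X, data: ?Int.X}, retry: &{ok: !Int.end, ack: !Bool.X, data: !Int.end}}}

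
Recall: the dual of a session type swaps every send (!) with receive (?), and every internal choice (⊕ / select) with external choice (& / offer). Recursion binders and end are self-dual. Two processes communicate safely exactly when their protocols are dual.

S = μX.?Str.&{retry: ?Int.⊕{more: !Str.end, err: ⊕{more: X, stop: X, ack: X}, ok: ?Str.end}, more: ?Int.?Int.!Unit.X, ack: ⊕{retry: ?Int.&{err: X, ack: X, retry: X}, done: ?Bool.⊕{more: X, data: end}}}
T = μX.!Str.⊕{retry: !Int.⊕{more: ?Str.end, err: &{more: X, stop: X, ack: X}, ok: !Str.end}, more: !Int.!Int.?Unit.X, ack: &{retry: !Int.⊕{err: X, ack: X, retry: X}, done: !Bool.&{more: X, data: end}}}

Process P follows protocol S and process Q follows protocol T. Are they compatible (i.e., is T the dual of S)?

NO

μX ‖ μX  match (rec unchanged)
  ?Str ‖ !Str  match
    &{retry,more,ack} ‖ ⊕{retry,more,ack}  match labels match
      [retry]
        ?Int ‖ !Int  match
          ⊕{more,err,ok} ‖ ⊕{more,err,ok}  ✗ choice polarity not flipped — not dual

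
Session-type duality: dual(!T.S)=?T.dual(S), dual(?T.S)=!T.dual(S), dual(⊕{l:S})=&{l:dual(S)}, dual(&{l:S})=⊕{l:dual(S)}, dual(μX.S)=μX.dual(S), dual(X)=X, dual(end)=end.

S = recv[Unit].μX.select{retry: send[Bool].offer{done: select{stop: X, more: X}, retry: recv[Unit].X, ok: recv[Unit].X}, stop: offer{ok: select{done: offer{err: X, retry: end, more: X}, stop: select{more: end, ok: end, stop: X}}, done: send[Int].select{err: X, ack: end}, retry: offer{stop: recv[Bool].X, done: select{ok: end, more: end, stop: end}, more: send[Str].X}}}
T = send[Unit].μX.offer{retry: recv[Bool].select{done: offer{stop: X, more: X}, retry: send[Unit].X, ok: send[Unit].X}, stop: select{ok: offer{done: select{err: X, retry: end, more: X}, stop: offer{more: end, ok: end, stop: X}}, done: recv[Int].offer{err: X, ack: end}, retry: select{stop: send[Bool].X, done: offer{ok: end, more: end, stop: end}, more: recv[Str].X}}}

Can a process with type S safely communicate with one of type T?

recv[Unit] vs send[Unit]  match
  μX vs μX  match (μ self-dual)
    select{retry,stop} vs offer{retry,stop}  match same labels
      [retry]
        send[Bool] vs recv[Bool]  match
          offer{done,retry,ok} vs select{done,retry,ok}  match same labels
            [done]
              select{stop,more} vs offer{stop,more}  match same labels
                [stop]
                  X vs X  match
                [more]
                  X vs X  match
            [retry]
              recv[Unit] vs send[Unit]  match
                X vs X  match
            [ok]
              recv[Unit] vs send[Unit]  match
                X vs X  match
      [stop]
        offer{ok,done,retry} vs select{ok,done,retry}  match same labels
          [ok]
            select{done,stop} vs offer{done,stop}  match same labels
              [done]
                offer{err,retry,more} vs select{err,retry,more}  match same labels
                  [err]
                    X vs X  match
                  [retry]
                    end vs end  match
                  [more]
                    X vs X  match
              [stop]
                select{more,ok,stop} vs offer{more,ok,stop}  match same labels
                  [more]
                    end vs end  match
                  [ok]
                    end vs end  match
                  [stop]
                    X vs X  match
          [done]
            send[Int] vs recv[Int]  match
              select{err,ack} vs offer{err,ack}  match same labels
                [err]
                  X vs X  match
                [ack]
                  end vs end  match
          [retry]
            offer{stop,done,more} vs select{stop,done,more}  match same labels
              [stop]
                recv[Bool] vs send[Bool]  match
                  X vs X  match
              [done]
                select{ok,more,stop} vs offer{ok,more,stop}  match same labels
                  [ok]
                    end vs end  match
                  [more]
                    end vs end  match
                  [stop]
                    end vs end  match
              [more]
                send[Str] vs recv[Str]  match
                  X vs X  match

YES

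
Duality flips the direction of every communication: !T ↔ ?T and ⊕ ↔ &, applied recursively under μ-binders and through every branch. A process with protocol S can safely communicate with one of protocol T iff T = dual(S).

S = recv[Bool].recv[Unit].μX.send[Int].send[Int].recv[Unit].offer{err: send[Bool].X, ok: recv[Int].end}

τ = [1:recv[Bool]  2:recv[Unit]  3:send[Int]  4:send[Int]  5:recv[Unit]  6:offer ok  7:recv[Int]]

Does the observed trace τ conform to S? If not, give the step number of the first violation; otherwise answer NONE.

[1] recv[Bool]  ✓  cont: recv[Unit].μX.…
[2] recv[Unit]  ✓  cont: μX.…
[3] send[Int]  ✓  cont: send[Int].recv[Unit].offer{err: send[Bool].μX.…, ok: recv[Int].end}
[4] send[Int]  ✓  cont: recv[Unit].offer{err: send[Bool].μX.…, ok: recv[Int].end}
[5] recv[Unit]  ✓  cont: offer{err: send[Bool].μX.…, ok: recv[Int].end}
[6] offer ok  ✓  cont: recv[Int].end
[7] recv[Int]  ✓  cont: end
trace exhausted — no violation

NONE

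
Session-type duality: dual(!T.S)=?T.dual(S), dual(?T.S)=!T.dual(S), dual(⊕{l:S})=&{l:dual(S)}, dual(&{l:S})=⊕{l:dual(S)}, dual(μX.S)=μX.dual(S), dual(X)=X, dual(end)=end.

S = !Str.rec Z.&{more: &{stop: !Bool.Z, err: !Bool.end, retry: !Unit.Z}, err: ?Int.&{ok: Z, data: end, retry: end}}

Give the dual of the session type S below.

!Str → ?Str
  rec Z → rec Z  (rec unchanged)
    &{more,err} → +{more,err}  (offer→select)
      [more]
        &{stop,err,retry} → +{stop,err,retry}  (offer→select)
          [stop]
            !Bool → ?Bool
              dual(Z) = Z
          [err]
            !Bool → ?Bool
              dual(end) = end
          [retry]
            !Unit → ?Unit
              dual(Z) = Z
      [err]
        ?Int → !Int
          &{ok,data,retry} → +{ok,data,retry}  (offer→select)
            [ok]
              dual(Z) = Z
            [data]
              dual(end) = end
            [retry]
              dual(end) = end

?Str.rec Z.+{more: +{stop: ?Bool.Z, err: ?Bool.end, retry: ?Unit.Z}, err: !Int.+{ok: Z, data: end, retry: end}}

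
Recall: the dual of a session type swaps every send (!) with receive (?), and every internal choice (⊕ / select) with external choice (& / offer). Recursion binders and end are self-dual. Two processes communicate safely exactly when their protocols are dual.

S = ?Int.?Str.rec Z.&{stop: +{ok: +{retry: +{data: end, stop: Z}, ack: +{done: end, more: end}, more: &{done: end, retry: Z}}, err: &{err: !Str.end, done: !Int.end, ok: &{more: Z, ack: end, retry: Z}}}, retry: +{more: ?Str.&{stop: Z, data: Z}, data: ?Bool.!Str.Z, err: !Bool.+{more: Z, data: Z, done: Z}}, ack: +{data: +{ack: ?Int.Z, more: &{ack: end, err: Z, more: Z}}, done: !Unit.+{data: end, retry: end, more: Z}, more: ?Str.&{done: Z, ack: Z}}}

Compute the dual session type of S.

?Int → !Int
  ?Str → !Str
    rec Z → rec Z  (μ self-dual)
      &{stop,retry,ack} → +{stop,retry,ack}  (offer→select)
        [stop]
          +{ok,err} → &{ok,err}  (⊕→&)
            [ok]
              +{retry,ack,more} → &{retry,ack,more}  (⊕→&)
                [retry]
                  +{data,stop} → &{data,stop}  (⊕→&)
                    [data]
                      end ↦ end
                    [stop]
                      Z ↦ Z
                [ack]
                  +{done,more} → &{done,more}  (⊕→&)
                    [done]
                      end ↦ end
                    [more]
                      end ↦ end
                [more]
                  &{done,retry} → +{done,retry}  (offer→select)
                    [done]
                      end ↦ end
                    [retry]
                      Z ↦ Z
            [err]
              &{err,done,ok} → +{err,done,ok}  (offer→select)
                [err]
                  !Str → ?Str
                    end ↦ end
                [done]
                  !Int → ?Int
                    end ↦ end
                [ok]
                  &{more,ack,retry} → +{more,ack,retry}  (offer→select)
                    [more]
                      Z ↦ Z
                    [ack]
                      end ↦ end
                    [retry]
                      Z ↦ Z
        [retry]
          +{more,data,err} → &{more,data,err}  (⊕→&)
            [more]
              ?Str → !Str
                &{stop,data} → +{stop,data}  (offer→select)
                  [stop]
                    Z ↦ Z
                  [data]
                    Z ↦ Z
            [data]
              ?Bool → !Bool
                !Str → ?Str
                  Z ↦ Z
            [err]
              !Bool → ?Bool
                +{more,data,done} → &{more,data,done}  (⊕→&)
                  [more]
                    Z ↦ Z
                  [data]
                    Z ↦ Z
                  [done]
                    Z ↦ Z
        [ack]
          +{data,done,more} → &{data,done,more}  (⊕→&)
            [data]
              +{ack,more} → &{ack,more}  (⊕→&)
                [ack]
                  ?Int → !Int
                    Z ↦ Z
                [more]
                  &{ack,err,more} → +{ack,err,more}  (offer→select)
                    [ack]
                      end ↦ end
                    [err]
                      Z ↦ Z
                    [more]
                      Z ↦ Z
            [done]
              !Unit → ?Unit
                +{data,retry,more} → &{data,retry,more}  (⊕→&)
                  [data]
                    end ↦ end
                  [retry]
                    end ↦ end
                  [more]
                    Z ↦ Z
            [more]
              ?Str → !Str
                &{done,ack} → +{done,ack}  (offer→select)
                  [done]
                    Z ↦ Z
                  [ack]
                    Z ↦ Z

!Int.!Str.rec Z.+{stop: &{ok: &{retry: &{data: end, stop: Z}, ack: &{done: end, more: end}, more: +{done: end, retry: Z}}, err: +{err: ?Str.end, done: ?Int.end, ok: +{more: Z, ack: end, retry: Z}}}, retry: &{more: !Str.+{stop: Z, data: Z}, data: !Bool.?Str.Z, err: ?Bool.&{more: Z, data: Z, done: Z}}, ack: &{data: &{ack: !Int.Z, more: +{ack: end, err: Z, more: Z}}, done: ?Unit.&{data: end, retry: end, more: Z}, more: !Str.+{done: Z, ack: Z}}}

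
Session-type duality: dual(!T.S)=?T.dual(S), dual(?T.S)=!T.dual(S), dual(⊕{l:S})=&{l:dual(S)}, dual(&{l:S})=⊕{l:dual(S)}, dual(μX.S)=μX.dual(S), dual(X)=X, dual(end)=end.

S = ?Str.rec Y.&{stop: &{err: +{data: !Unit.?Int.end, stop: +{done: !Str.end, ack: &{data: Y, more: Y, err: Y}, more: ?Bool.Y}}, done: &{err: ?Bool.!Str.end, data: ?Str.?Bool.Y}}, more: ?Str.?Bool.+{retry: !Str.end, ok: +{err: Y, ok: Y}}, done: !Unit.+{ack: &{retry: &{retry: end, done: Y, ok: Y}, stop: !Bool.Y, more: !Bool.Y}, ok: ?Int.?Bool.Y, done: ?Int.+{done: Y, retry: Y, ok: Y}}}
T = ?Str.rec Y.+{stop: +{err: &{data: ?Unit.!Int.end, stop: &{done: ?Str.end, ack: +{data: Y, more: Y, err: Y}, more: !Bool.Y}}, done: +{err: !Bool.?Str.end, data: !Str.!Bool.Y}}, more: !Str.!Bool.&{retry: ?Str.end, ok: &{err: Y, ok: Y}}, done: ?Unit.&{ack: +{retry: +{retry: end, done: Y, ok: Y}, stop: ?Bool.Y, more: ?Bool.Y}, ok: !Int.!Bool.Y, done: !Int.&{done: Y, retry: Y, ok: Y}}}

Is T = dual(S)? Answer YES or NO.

?Str | ?Str  ✗ same direction on both sides — not dual

NO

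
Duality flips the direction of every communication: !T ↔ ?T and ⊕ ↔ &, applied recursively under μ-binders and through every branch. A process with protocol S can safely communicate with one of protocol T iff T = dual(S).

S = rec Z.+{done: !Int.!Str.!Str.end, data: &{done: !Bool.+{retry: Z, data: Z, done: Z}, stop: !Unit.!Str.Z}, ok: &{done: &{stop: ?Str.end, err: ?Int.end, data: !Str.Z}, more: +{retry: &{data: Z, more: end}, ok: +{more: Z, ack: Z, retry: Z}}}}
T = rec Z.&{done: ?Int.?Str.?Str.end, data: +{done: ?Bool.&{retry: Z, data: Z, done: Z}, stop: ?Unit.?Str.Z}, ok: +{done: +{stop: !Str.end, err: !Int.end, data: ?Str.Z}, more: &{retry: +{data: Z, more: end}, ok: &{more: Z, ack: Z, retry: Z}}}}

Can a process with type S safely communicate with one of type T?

YES

rec Z | rec Z  ✓ (rec unchanged)
  +{done,data,ok} | &{done,data,ok}  ✓ label sets agree
    case done:
      !Int | ?Int  ✓
        !Str | ?Str  ✓
          !Str | ?Str  ✓
            end | end  ✓
    case data:
      &{done,stop} | +{done,stop}  ✓ label sets agree
        case done:
          !Bool | ?Bool  ✓
            +{retry,data,done} | &{retry,data,done}  ✓ label sets agree
              case retry:
                Z | Z  ✓
              case data:
                Z | Z  ✓
              case done:
                Z | Z  ✓
        case stop:
          !Unit | ?Unit  ✓
            !Str | ?Str  ✓
              Z | Z  ✓
    case ok:
      &{done,more} | +{done,more}  ✓ label sets agree
        case done:
          &{stop,err,data} | +{stop,err,data}  ✓ label sets agree
            case stop:
              ?Str | !Str  ✓
                end | end  ✓
            case err:
              ?Int | !Int  ✓
                end | end  ✓
            case data:
              !Str | ?Str  ✓
                Z | Z  ✓
        case more:
          +{retry,ok} | &{retry,ok}  ✓ label sets agree
            case retry:
              &{data,more} | +{data,more}  ✓ label sets agree
                case data:
                  Z | Z  ✓
                case more:
                  end | end  ✓
            case ok:
              +{more,ack,retry} | &{more,ack,retry}  ✓ label sets agree
                case more:
                  Z | Z  ✓
                case ack:
                  Z | Z  ✓
                case retry:
                  Z | Z  ✓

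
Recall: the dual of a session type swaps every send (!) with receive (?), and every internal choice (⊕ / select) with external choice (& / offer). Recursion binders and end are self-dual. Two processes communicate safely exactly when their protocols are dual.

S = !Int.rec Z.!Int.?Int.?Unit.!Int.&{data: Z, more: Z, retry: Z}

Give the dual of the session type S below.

!Int ↦ ?Int
  rec Z ↦ rec Z  (μ self-dual)
    !Int ↦ ?Int
      ?Int ↦ !Int
        ?Unit ↦ !Unit
          !Int ↦ ?Int
            &{data,more,retry} ↦ +{data,more,retry}  (external→internal)
              [data]
                dual(Z) = Z
              [more]
                dual(Z) = Z
              [retry]
                dual(Z) = Z

?Int.rec Z.?Int.!Int.!Unit.?Int.+{data: Z, more: Z, retry: Z}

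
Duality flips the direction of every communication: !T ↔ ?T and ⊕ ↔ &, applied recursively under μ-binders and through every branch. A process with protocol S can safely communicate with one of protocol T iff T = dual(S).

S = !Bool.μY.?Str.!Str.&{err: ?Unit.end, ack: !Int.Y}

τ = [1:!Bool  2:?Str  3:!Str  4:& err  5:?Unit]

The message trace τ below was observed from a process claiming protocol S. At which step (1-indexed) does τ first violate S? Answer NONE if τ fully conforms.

NONE

step 1: !Bool  ✓  residual = μY.…
step 2: ?Str  ✓  residual = !Str.&{err: ?Unit.end, ack: !Int.μY.…}
step 3: !Str  ✓  residual = &{err: ?Unit.end, ack: !Int.μY.…}
step 4: & err  ✓  residual = ?Unit.end
step 5: ?Unit  ✓  residual = end
all 5 steps conform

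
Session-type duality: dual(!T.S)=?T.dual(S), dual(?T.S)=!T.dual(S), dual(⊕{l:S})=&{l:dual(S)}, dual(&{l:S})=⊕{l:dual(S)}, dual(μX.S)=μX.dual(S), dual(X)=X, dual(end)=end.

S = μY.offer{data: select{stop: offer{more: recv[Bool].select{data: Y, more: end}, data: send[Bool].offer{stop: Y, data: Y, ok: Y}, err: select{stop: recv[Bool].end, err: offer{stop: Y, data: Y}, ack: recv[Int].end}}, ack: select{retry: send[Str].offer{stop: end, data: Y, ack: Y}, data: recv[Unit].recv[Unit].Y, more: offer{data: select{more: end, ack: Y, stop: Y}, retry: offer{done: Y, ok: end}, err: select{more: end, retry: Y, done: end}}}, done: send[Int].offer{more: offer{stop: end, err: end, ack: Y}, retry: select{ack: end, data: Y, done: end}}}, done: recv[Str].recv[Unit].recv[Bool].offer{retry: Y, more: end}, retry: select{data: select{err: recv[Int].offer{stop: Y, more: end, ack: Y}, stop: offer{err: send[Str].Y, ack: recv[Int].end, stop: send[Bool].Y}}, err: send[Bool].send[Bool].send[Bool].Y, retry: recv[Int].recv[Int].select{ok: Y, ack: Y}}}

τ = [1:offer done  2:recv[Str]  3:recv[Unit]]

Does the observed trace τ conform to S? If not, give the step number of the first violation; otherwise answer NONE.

NONE

[1] offer done  ok  residual = recv[Str].recv[Unit].recv[Bool].offer{retry: μY.…, more: end}
[2] recv[Str]  ok  residual = recv[Unit].recv[Bool].offer{retry: μY.…, more: end}
[3] recv[Unit]  ok  residual = recv[Bool].offer{retry: μY.…, more: end}
trace exhausted — no violation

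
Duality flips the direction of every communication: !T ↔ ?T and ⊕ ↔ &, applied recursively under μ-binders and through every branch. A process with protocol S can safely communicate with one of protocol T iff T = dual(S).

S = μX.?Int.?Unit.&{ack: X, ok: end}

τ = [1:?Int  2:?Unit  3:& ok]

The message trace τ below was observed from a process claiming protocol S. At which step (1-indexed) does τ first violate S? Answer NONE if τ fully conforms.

NONE

[1] ?Int  ok  now at ?Unit.&{ack: μX.…, ok: end}
[2] ?Unit  ok  now at &{ack: μX.…, ok: end}
[3] & ok  ok  now at end
trace exhausted — no violation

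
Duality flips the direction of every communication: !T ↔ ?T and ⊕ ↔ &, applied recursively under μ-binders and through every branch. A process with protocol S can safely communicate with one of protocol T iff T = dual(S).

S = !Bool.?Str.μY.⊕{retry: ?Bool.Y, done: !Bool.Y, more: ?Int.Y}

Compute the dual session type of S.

!Bool = ?Bool
  ?Str = !Str
    μY = μY  (rec unchanged)
      ⊕{retry,done,more} = &{retry,done,more}  (⊕→&)
        case retry:
          ?Bool = !Bool
            dual(Y) = Y
        case done:
          !Bool = ?Bool
            dual(Y) = Y
        case more:
          ?Int = !Int
            dual(Y) = Y

?Bool.!Str.μY.&{retry: !Bool.Y, done: ?Bool.Y, more: !Int.Y}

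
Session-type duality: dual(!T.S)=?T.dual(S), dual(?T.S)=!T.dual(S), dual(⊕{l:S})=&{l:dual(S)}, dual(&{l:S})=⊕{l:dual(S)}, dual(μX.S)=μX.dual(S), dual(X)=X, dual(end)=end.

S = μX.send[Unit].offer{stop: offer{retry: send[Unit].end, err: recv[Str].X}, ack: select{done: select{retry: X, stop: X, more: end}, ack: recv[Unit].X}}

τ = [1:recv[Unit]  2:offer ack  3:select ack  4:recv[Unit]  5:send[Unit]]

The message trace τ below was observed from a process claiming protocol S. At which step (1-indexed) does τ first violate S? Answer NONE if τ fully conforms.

[1] got recv[Unit], protocol expects send[Unit]  ✗

1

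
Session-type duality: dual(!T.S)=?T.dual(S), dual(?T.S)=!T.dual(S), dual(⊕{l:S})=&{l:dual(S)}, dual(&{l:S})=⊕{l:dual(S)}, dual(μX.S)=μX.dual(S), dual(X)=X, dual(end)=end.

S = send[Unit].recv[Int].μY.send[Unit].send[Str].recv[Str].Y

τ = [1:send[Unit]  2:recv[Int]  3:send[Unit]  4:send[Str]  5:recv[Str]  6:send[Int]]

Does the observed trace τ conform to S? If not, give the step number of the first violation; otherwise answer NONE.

step 1: send[Unit]  ok  now at recv[Int].μY.…
step 2: recv[Int]  ok  now at μY.…
step 3: send[Unit]  ok  now at send[Str].recv[Str].μY.…
step 4: send[Str]  ok  now at recv[Str].μY.…
step 5: recv[Str]  ok  now at μY.…
step 6: got send[Int], protocol expects send[Unit]  ✗

6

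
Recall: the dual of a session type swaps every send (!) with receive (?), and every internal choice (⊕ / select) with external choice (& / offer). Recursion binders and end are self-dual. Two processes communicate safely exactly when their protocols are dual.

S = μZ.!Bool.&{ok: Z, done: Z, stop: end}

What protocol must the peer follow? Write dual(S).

μZ ↦ μZ  (rec unchanged)
  !Bool ↦ ?Bool
    &{ok,done,stop} ↦ ⊕{ok,done,stop}  (external→internal)
      case ok:
        Z self-dual
      case done:
        Z self-dual
      case stop:
        end self-dual

μZ.?Bool.⊕{ok: Z, done: Z, stop: end}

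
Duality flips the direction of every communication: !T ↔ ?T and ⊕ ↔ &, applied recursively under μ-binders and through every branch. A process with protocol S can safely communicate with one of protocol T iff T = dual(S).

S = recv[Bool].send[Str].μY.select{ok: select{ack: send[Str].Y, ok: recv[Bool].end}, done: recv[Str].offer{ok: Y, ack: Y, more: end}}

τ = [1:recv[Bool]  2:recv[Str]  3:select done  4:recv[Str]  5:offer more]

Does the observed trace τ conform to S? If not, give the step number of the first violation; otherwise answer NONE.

2

@1 recv[Bool]  ✓  state: send[Str].μY.…
@2 got recv[Str], protocol expects send[Str]  ✗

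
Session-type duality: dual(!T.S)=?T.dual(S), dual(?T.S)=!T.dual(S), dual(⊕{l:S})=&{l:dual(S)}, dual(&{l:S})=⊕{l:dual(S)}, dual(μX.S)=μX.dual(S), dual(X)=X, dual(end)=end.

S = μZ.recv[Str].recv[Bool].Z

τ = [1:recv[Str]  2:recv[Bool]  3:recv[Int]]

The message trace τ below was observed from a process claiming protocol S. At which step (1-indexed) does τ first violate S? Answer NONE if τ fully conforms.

step 1: recv[Str]  ✓  state: recv[Bool].μZ.…
step 2: recv[Bool]  ✓  state: μZ.…
step 3: got recv[Int], protocol expects recv[Str]  ✗

3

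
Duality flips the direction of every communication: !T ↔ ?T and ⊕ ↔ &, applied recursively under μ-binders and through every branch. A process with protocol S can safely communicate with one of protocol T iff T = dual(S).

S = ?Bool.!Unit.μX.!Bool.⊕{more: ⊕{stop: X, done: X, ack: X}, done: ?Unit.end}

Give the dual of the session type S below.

!Bool.?Unit.μX.?Bool.&{more: &{stop: X, done: X, ack: X}, done: !Unit.end}

?Bool ↦ !Bool
  !Unit ↦ ?Unit
    μX ↦ μX  (μ self-dual)
      !Bool ↦ ?Bool
        ⊕{more,done} ↦ &{more,done}  (select→offer)
          case more:
            ⊕{stop,done,ack} ↦ &{stop,done,ack}  (select→offer)
              case stop:
                X self-dual
              case done:
                X self-dual
              case ack:
                X self-dual
          case done:
            ?Unit ↦ !Unit
              end self-dual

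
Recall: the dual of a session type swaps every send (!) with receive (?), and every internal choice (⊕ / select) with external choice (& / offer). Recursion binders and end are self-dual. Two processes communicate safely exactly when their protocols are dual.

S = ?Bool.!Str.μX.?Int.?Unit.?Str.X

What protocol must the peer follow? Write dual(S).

!Bool.?Str.μX.!Int.!Unit.!Str.X

?Bool → !Bool
  !Str → ?Str
    μX → μX  (binder kept)
      ?Int → !Int
        ?Unit → !Unit
          ?Str → !Str
            dual(X) = X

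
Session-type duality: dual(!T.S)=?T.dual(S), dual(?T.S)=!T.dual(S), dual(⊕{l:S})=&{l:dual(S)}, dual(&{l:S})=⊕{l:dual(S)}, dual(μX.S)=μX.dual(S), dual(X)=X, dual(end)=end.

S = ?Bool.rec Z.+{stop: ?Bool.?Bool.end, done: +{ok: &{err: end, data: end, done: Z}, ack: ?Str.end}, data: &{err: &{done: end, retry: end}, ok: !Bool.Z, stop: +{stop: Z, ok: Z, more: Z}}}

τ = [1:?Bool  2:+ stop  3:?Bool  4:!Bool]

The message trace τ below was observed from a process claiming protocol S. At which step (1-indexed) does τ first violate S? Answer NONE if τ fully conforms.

4

@1 ?Bool  ok  now at rec Z.…
@2 + stop  ok  now at ?Bool.?Bool.end
@3 ?Bool  ok  now at ?Bool.end
@4 got !Bool, protocol expects ?Bool  ✗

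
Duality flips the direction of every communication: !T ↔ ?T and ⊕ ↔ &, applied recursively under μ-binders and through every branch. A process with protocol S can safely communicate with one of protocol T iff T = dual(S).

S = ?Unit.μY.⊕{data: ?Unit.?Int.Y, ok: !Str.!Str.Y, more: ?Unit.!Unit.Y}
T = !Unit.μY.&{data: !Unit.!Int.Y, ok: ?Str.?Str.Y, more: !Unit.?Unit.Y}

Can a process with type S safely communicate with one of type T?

?Unit | !Unit  ok
  μY | μY  ok (rec unchanged)
    ⊕{data,ok,more} | &{data,ok,more}  ok label sets agree
      • data:
        ?Unit | !Unit  ok
          ?Int | !Int  ok
            Y | Y  ok
      • ok:
        !Str | ?Str  ok
          !Str | ?Str  ok
            Y | Y  ok
      • more:
        ?Unit | !Unit  ok
          !Unit | ?Unit  ok
            Y | Y  ok

YES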